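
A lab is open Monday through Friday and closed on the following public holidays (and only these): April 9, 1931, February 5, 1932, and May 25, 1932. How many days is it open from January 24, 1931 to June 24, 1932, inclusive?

January 24, 1931 is a Saturday.
The range spans 518 days (inclusive of both endpoints).
518 = 7 × 74, so the span is exactly 74 full weeks.
Each full week contributes 5 weekdays (Mon–Fri): 74 × 5 = 370.
Holidays: April 9, 1931 (Thu); February 5, 1932 (Fri); May 25, 1932 (Wed).
All 3 holidays fall on weekdays, so subtract 3.
Business days: 370 − 3 = 367.

367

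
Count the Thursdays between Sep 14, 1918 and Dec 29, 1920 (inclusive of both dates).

Sep 14, 1918 is a Saturday.
From Sep 14, 1918 to Dec 29, 1920 is 838 days inclusive.
838 = 7 × 119 + 5, so there are 119 full weeks plus 5 extra days.
Each full week contributes one Thursday: 119 so far.
The 5 extra days are Saturday, Sunday, Monday, Tuesday, Wednesday — none qualify.
Total: 119 + 0 = 119.

119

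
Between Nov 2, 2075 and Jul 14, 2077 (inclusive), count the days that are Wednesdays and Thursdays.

177

Nov 2, 2075 is a Saturday.
The range spans 621 days (inclusive of both endpoints).
621 = 7 × 88 + 5, so there are 88 full weeks plus 5 extra days.
Each full week contributes 2 days from the set (Wed, Thu): 88 × 2 = 176.
The 5 extra days are Saturday, Sunday, Monday, Tuesday, Wednesday — 1 of them qualifies.
Total: 176 + 1 = 177.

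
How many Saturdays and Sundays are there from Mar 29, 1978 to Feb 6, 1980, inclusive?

194

Mar 29, 1978 is a Wednesday.
That's 680 days from start to end, counting both.
680 = 7 × 97 + 1, so there are 97 full weeks plus 1 extra day.
Each full week contributes 2 weekend days (Sat, Sun): 97 × 2 = 194.
The 1 extra day is Wed — none qualify.
Total: 194 + 0 = 194.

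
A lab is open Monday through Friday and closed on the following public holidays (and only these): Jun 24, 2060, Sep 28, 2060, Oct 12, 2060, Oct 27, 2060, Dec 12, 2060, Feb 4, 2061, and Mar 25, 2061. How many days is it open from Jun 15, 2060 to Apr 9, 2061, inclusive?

208 working days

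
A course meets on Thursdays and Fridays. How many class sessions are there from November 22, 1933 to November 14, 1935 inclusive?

November 22, 1933 is a Wednesday.
That's 723 days from start to end, counting both.
723 = 7 × 103 + 2, so there are 103 full weeks plus 2 extra days.
Each full week contributes 2 days from the set (Thu, Fri): 103 × 2 = 206.
The 2 extra days are Wed, Thu — 1 of them qualifies.
Total: 206 + 1 = 207.

207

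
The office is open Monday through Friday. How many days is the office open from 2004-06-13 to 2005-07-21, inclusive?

289

2004-06-13 is a Sunday.
From 2004-06-13 to 2005-07-21 is 404 days inclusive.
404 = 7 × 57 + 5, so there are 57 full weeks plus 5 extra days.
Each full week contributes 5 weekdays (Mon–Fri): 57 × 5 = 285.
The 5 extra days are Sun, Mon, Tue, Wed, Thu — 4 of them qualify.
Total: 285 + 4 = 289.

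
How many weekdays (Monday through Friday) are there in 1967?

260 weekdays

January 1, 1967 is a Sunday.
The range spans 365 days (inclusive of both endpoints).
365 = 7 × 52 + 1, so there are 52 full weeks plus 1 extra day.
Each full week contributes 5 weekdays (Mon–Fri): 52 × 5 = 260.
The 1 extra day is Sun — none qualify.
Total: 260 + 0 = 260.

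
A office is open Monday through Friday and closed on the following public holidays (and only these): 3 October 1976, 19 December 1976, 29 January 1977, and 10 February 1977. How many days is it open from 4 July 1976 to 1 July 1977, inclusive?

4 July 1976 is a Sunday.
From 4 July 1976 to 1 July 1977 is 363 days inclusive.
363 = 7 × 51 + 6, so there are 51 full weeks plus 6 extra days.
Each full week contributes 5 weekdays (Mon–Fri): 51 × 5 = 255.
The 6 extra days are Sunday, Monday, Tuesday, Wednesday, Thursday, Friday — 5 of them qualify.
Total: 255 + 5 = 260.
Holidays: 3 October 1976 (Sun); 19 December 1976 (Sun); 29 January 1977 (Sat); 10 February 1977 (Thu).
1 of the 4 holidays fall on weekdays; the rest are weekends and were already excluded.
Business days: 260 − 1 = 259.

259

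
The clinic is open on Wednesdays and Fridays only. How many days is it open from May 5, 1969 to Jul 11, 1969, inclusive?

20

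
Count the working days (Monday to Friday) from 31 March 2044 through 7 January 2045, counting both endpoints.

202 weekdays

31 March 2044 is a Thursday.
That's 283 days from start to end, counting both.
283 = 7 × 40 + 3, so there are 40 full weeks plus 3 extra days.
Each full week contributes 5 weekdays (Mon–Fri): 40 × 5 = 200.
The 3 extra days are Thursday, Friday, Saturday — 2 of them qualify.
Total: 200 + 2 = 202.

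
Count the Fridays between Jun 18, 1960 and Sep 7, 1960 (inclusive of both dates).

11

Jun 18, 1960 is a Saturday.
That's 82 days from start to end, counting both.
82 = 7 × 11 + 5, so there are 11 full weeks plus 5 extra days.
Each full week contributes one Friday: 11 so far.
The 5 extra days are Sat, Sun, Mon, Tue, Wed — none qualify.
Total: 11 + 0 = 11.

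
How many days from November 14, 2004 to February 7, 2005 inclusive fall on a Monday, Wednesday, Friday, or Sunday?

50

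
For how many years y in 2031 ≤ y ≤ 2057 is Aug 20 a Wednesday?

Day of week of August 20 in each year:
2031: Wed ✓, 2032: Fri, 2033: Sat, 2034: Sun, 2035: Mon, 2036: Wed ✓, 2037: Thu, 2038: Fri, 2039: Sat, 2040: Mon, 2041: Tue, 2042: Wed ✓, 2043: Thu, 2044: Sat, 2045: Sun, 2046: Mon, 2047: Tue, 2048: Thu, 2049: Fri, 2050: Sat, 2051: Sun, 2052: Tue, 2053: Wed ✓, 2054: Thu, 2055: Fri, 2056: Sun, 2057: Mon
Wednesdays: 2031, 2036, 2042, 2053.

4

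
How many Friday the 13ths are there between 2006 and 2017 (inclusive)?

22

Friday-the-13ths by year:
2006: Jan, Oct
2007: Apr, Jul
2008: Jun
2009: Feb, Mar, Nov
2010: Aug
2011: May
2012: Jan, Apr, Jul
2013: Sep, Dec
2014: Jun
2015: Feb, Mar, Nov
2016: May
2017: Jan, Oct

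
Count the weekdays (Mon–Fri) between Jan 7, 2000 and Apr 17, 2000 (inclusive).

72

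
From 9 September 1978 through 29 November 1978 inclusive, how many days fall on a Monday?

12

9 September 1978 is a Saturday.
From 9 September 1978 to 29 November 1978 is 82 days inclusive.
82 = 7 × 11 + 5, so there are 11 full weeks plus 5 extra days.
Each full week contributes one Monday: 11 so far.
The 5 extra days are Sat, Sun, Mon, Tue, Wed — 1 of them qualifies.
Total: 11 + 1 = 12.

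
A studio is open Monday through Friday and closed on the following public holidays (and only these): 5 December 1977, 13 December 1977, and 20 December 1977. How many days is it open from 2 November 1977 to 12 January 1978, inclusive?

49 working days

2 November 1977 is a Wednesday.
From 2 November 1977 to 12 January 1978 is 72 days inclusive.
72 = 7 × 10 + 2, so there are 10 full weeks plus 2 extra days.
Each full week contributes 5 weekdays (Mon–Fri): 10 × 5 = 50.
The 2 extra days are Wed, Thu — 2 of them qualify.
Total: 50 + 2 = 52.
Holidays: 5 December 1977 (Mon); 13 December 1977 (Tue); 20 December 1977 (Tue).
All 3 holidays fall on weekdays, so subtract 3.
Business days: 52 − 3 = 49.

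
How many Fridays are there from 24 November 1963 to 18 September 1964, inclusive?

24 November 1963 is a Sunday.
From 24 November 1963 to 18 September 1964 is 300 days inclusive.
300 = 7 × 42 + 6, so there are 42 full weeks plus 6 extra days.
Each full week contributes one Friday: 42 so far.
The 6 extra days are Sun, Mon, Tue, Wed, Thu, Fri — 1 of them qualifies.
Total: 42 + 1 = 43.

43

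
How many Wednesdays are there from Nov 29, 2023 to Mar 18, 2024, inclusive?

16

Nov 29, 2023 is a Wednesday.
The range spans 111 days (inclusive of both endpoints).
111 = 7 × 15 + 6, so there are 15 full weeks plus 6 extra days.
Each full week contributes one Wednesday: 15 so far.
The 6 extra days are Wed, Thu, Fri, Sat, Sun, Mon — 1 of them qualifies.
Total: 15 + 1 = 16.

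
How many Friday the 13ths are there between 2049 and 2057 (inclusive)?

Friday-the-13ths by year:
2049: Aug
2050: May
2051: Jan, Oct
2052: Sep, Dec
2053: Jun
2054: Feb, Mar, Nov
2055: Aug
2056: Oct
2057: Apr, Jul

14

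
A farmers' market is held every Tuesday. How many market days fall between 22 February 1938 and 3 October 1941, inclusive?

189 Tuesdays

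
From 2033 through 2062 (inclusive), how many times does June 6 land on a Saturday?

4

Day of week of June 6 in each year:
2033: Mon, 2034: Tue, 2035: Wed, 2036: Fri, 2037: Sat ✓, 2038: Sun, 2039: Mon, 2040: Wed, 2041: Thu, 2042: Fri, 2043: Sat ✓, 2044: Mon, 2045: Tue, 2046: Wed, 2047: Thu, 2048: Sat ✓, 2049: Sun, 2050: Mon, 2051: Tue, 2052: Thu, 2053: Fri, 2054: Sat ✓, 2055: Sun, 2056: Tue, 2057: Wed, 2058: Thu, 2059: Fri, 2060: Sun, 2061: Mon, 2062: Tue
Saturdays: 2037, 2043, 2048, 2054.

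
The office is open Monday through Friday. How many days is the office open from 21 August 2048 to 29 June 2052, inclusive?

21 August 2048 is a Friday.
The range spans 1409 days (inclusive of both endpoints).
1409 = 7 × 201 + 2, so there are 201 full weeks plus 2 extra days.
Each full week contributes 5 weekdays (Mon–Fri): 201 × 5 = 1005.
The 2 extra days are Friday, Saturday — 1 of them qualifies.
Total: 1005 + 1 = 1006.

1006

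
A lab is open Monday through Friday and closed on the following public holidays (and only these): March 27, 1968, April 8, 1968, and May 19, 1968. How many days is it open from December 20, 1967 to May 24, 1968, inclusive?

111 business days

December 20, 1967 is a Wednesday.
From December 20, 1967 to May 24, 1968 is 157 days inclusive.
157 = 7 × 22 + 3, so there are 22 full weeks plus 3 extra days.
Each full week contributes 5 weekdays (Mon–Fri): 22 × 5 = 110.
The 3 extra days are Wed, Thu, Fri — 3 of them qualify.
Total: 110 + 3 = 113.
Holidays: March 27, 1968 (Wed); April 8, 1968 (Mon); May 19, 1968 (Sun).
2 of the 3 holidays fall on weekdays; the rest are weekends and were already excluded.
Business days: 113 − 2 = 111.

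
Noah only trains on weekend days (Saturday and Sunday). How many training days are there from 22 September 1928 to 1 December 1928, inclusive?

21

22 September 1928 is a Saturday.
That's 71 days from start to end, counting both.
71 = 7 × 10 + 1, so there are 10 full weeks plus 1 extra day.
Each full week contributes 2 weekend days (Sat, Sun): 10 × 2 = 20.
The 1 extra day is Saturday — 1 of them qualifies.
Total: 20 + 1 = 21.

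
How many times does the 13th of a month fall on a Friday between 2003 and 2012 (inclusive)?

17

Friday-the-13ths by year:
2003: Jun
2004: Feb, Aug
2005: May
2006: Jan, Oct
2007: Apr, Jul
2008: Jun
2009: Feb, Mar, Nov
2010: Aug
2011: May
2012: Jan, Apr, Jul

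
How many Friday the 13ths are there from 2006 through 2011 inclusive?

10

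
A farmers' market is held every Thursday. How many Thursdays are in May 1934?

1 May 1934 is a Tuesday.
That's 31 days from start to end, counting both.
31 = 7 × 4 + 3, so there are 4 full weeks plus 3 extra days.
Each full week contributes one Thursday: 4 so far.
The 3 extra days are Tuesday, Wednesday, Thursday — 1 of them qualifies.
Total: 4 + 1 = 5.

5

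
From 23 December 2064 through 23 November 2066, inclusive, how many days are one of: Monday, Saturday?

23 December 2064 is a Tuesday.
That's 701 days from start to end, counting both.
701 = 7 × 100 + 1, so there are 100 full weeks plus 1 extra day.
Each full week contributes 2 days from the set (Mon, Sat): 100 × 2 = 200.
The 1 extra day is Tuesday — none qualify.
Total: 200 + 0 = 200.

200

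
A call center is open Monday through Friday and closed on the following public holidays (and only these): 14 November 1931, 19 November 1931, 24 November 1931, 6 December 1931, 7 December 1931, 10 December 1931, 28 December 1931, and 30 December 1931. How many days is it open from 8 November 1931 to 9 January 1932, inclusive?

39

8 November 1931 is a Sunday.
The range spans 63 days (inclusive of both endpoints).
63 = 7 × 9, so the span is exactly 9 full weeks.
Each full week contributes 5 weekdays (Mon–Fri): 9 × 5 = 45.
Holidays: 14 November 1931 (Sat); 19 November 1931 (Thu); 24 November 1931 (Tue); 6 December 1931 (Sun); 7 December 1931 (Mon); 10 December 1931 (Thu); 28 December 1931 (Mon); 30 December 1931 (Wed).
6 of the 8 holidays fall on weekdays; the rest are weekends and were already excluded.
Business days: 45 − 6 = 39.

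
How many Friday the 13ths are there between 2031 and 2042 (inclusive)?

Friday-the-13ths by year:
2031: Jun
2032: Feb, Aug
2033: May
2034: Jan, Oct
2035: Apr, Jul
2036: Jun
2037: Feb, Mar, Nov
2038: Aug
2039: May
2040: Jan, Apr, Jul
2041: Sep, Dec
2042: Jun

20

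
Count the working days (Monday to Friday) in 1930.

261

1 January 1930 is a Wednesday.
That's 365 days from start to end, counting both.
365 = 7 × 52 + 1, so there are 52 full weeks plus 1 extra day.
Each full week contributes 5 weekdays (Mon–Fri): 52 × 5 = 260.
The 1 extra day is Wednesday — 1 of them qualifies.
Total: 260 + 1 = 261.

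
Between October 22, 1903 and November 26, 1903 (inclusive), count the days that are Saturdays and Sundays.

October 22, 1903 is a Thursday.
From October 22, 1903 to November 26, 1903 is 36 days inclusive.
36 = 7 × 5 + 1, so there are 5 full weeks plus 1 extra day.
Each full week contributes 2 days from the set (Sat, Sun): 5 × 2 = 10.
The 1 extra day is Thu — none qualify.
Total: 10 + 0 = 10.

10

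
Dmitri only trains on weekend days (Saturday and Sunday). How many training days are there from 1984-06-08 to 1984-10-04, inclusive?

34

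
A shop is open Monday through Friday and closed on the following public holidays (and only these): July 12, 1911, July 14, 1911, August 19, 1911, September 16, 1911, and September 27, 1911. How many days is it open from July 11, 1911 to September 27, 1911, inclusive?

July 11, 1911 is a Tuesday.
The range spans 79 days (inclusive of both endpoints).
79 = 7 × 11 + 2, so there are 11 full weeks plus 2 extra days.
Each full week contributes 5 weekdays (Mon–Fri): 11 × 5 = 55.
The 2 extra days are Tuesday, Wednesday — 2 of them qualify.
Total: 55 + 2 = 57.
Holidays: July 12, 1911 (Wed); July 14, 1911 (Fri); August 19, 1911 (Sat); September 16, 1911 (Sat); September 27, 1911 (Wed).
3 of the 5 holidays fall on weekdays; the rest are weekends and were already excluded.
Business days: 57 − 3 = 54.

54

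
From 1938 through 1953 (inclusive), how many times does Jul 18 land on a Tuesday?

3

Day of week of July 18 in each year:
1938: Mon, 1939: Tue ✓, 1940: Thu, 1941: Fri, 1942: Sat, 1943: Sun, 1944: Tue ✓, 1945: Wed, 1946: Thu, 1947: Fri, 1948: Sun, 1949: Mon, 1950: Tue ✓, 1951: Wed, 1952: Fri, 1953: Sat
Tuesdays: 1939, 1944, 1950.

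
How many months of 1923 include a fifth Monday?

5

A month has five Mondays exactly when Monday falls within its first (length − 28) days.
Jan: 31 days, starts Mon → 5 of Mon, Tue, Wed ✓
Feb: 28 days, starts Thu → 5 of (none)
Mar: 31 days, starts Thu → 5 of Thu, Fri, Sat
Apr: 30 days, starts Sun → 5 of Sun, Mon ✓
May: 31 days, starts Tue → 5 of Tue, Wed, Thu
Jun: 30 days, starts Fri → 5 of Fri, Sat
Jul: 31 days, starts Sun → 5 of Sun, Mon, Tue ✓
Aug: 31 days, starts Wed → 5 of Wed, Thu, Fri
Sep: 30 days, starts Sat → 5 of Sat, Sun
Oct: 31 days, starts Mon → 5 of Mon, Tue, Wed ✓
Nov: 30 days, starts Thu → 5 of Thu, Fri
Dec: 31 days, starts Sat → 5 of Sat, Sun, Mon ✓
Months with five Mondays: Jan, Apr, Jul, Oct, Dec.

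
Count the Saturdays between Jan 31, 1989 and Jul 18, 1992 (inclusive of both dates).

Jan 31, 1989 is a Tuesday.
The range spans 1265 days (inclusive of both endpoints).
1265 = 7 × 180 + 5, so there are 180 full weeks plus 5 extra days.
Each full week contributes one Saturday: 180 so far.
The 5 extra days are Tue, Wed, Thu, Fri, Sat — 1 of them qualifies.
Total: 180 + 1 = 181.

181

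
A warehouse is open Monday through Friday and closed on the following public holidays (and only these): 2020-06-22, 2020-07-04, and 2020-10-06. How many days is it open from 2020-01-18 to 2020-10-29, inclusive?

2020-01-18 is a Saturday.
From 2020-01-18 to 2020-10-29 is 286 days inclusive.
286 = 7 × 40 + 6, so there are 40 full weeks plus 6 extra days.
Each full week contributes 5 weekdays (Mon–Fri): 40 × 5 = 200.
The 6 extra days are Sat, Sun, Mon, Tue, Wed, Thu — 4 of them qualify.
Total: 200 + 4 = 204.
Holidays: 2020-06-22 (Mon); 2020-07-04 (Sat); 2020-10-06 (Tue).
2 of the 3 holidays fall on weekdays; the rest are weekends and were already excluded.
Business days: 204 − 2 = 202.

202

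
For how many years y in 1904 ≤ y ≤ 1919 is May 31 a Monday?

2

Day of week of May 31 in each year:
1904: Tue, 1905: Wed, 1906: Thu, 1907: Fri, 1908: Sun, 1909: Mon ✓, 1910: Tue, 1911: Wed, 1912: Fri, 1913: Sat, 1914: Sun, 1915: Mon ✓, 1916: Wed, 1917: Thu, 1918: Fri, 1919: Sat
Mondays: 1909, 1915.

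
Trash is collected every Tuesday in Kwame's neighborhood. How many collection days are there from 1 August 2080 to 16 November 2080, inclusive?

1 August 2080 is a Thursday.
From 1 August 2080 to 16 November 2080 is 108 days inclusive.
108 = 7 × 15 + 3, so there are 15 full weeks plus 3 extra days.
Each full week contributes one Tuesday: 15 so far.
The 3 extra days are Thursday, Friday, Saturday — none qualify.
Total: 15 + 0 = 15.

15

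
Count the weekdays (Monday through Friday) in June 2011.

22

2011-06-01 is a Wednesday.
From 2011-06-01 to 2011-06-30 is 30 days inclusive.
30 = 7 × 4 + 2, so there are 4 full weeks plus 2 extra days.
Each full week contributes 5 weekdays (Mon–Fri): 4 × 5 = 20.
The 2 extra days are Wed, Thu — 2 of them qualify.
Total: 20 + 2 = 22.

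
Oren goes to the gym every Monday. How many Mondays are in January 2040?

5

Jan 1, 2040 is a Sunday.
The range spans 31 days (inclusive of both endpoints).
31 = 7 × 4 + 3, so there are 4 full weeks plus 3 extra days.
Each full week contributes one Monday: 4 so far.
The 3 extra days are Sunday, Monday, Tuesday — 1 of them qualifies.
Total: 4 + 1 = 5.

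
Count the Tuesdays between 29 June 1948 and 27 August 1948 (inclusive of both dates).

9 Tuesdays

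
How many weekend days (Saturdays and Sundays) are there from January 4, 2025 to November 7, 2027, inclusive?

January 4, 2025 is a Saturday.
That's 1038 days from start to end, counting both.
1038 = 7 × 148 + 2, so there are 148 full weeks plus 2 extra days.
Each full week contributes 2 weekend days (Sat, Sun): 148 × 2 = 296.
The 2 extra days are Sat, Sun — 2 of them qualify.
Total: 296 + 2 = 298.

298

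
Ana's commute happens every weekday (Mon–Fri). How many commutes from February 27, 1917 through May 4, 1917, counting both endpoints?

49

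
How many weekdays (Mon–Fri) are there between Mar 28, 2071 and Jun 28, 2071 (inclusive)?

65 weekdays

Mar 28, 2071 is a Saturday.
The range spans 93 days (inclusive of both endpoints).
93 = 7 × 13 + 2, so there are 13 full weeks plus 2 extra days.
Each full week contributes 5 weekdays (Mon–Fri): 13 × 5 = 65.
The 2 extra days are Saturday, Sunday — none qualify.
Total: 65 + 0 = 65.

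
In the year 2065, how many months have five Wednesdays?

4

A month has five Wednesdays exactly when Wednesday falls within its first (length − 28) days.
Jan: 31 days, starts Thu → 5 of Thu, Fri, Sat
Feb: 28 days, starts Sun → 5 of (none)
Mar: 31 days, starts Sun → 5 of Sun, Mon, Tue
Apr: 30 days, starts Wed → 5 of Wed, Thu ✓
May: 31 days, starts Fri → 5 of Fri, Sat, Sun
Jun: 30 days, starts Mon → 5 of Mon, Tue
Jul: 31 days, starts Wed → 5 of Wed, Thu, Fri ✓
Aug: 31 days, starts Sat → 5 of Sat, Sun, Mon
Sep: 30 days, starts Tue → 5 of Tue, Wed ✓
Oct: 31 days, starts Thu → 5 of Thu, Fri, Sat
Nov: 30 days, starts Sun → 5 of Sun, Mon
Dec: 31 days, starts Tue → 5 of Tue, Wed, Thu ✓
Months with five Wednesdays: Apr, Jul, Sep, Dec.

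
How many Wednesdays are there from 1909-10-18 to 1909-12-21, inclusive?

9 Wednesdays

1909-10-18 is a Monday.
From 1909-10-18 to 1909-12-21 is 65 days inclusive.
65 = 7 × 9 + 2, so there are 9 full weeks plus 2 extra days.
Each full week contributes one Wednesday: 9 so far.
The 2 extra days are Monday, Tuesday — none qualify.
Total: 9 + 0 = 9.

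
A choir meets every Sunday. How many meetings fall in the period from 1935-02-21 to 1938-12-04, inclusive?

1935-02-21 is a Thursday.
That's 1383 days from start to end, counting both.
1383 = 7 × 197 + 4, so there are 197 full weeks plus 4 extra days.
Each full week contributes one Sunday: 197 so far.
The 4 extra days are Thursday, Friday, Saturday, Sunday — 1 of them qualifies.
Total: 197 + 1 = 198.

198 Sundays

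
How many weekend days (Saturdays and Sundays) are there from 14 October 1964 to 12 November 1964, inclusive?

8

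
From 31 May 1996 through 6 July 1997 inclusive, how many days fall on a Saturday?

31 May 1996 is a Friday.
The range spans 402 days (inclusive of both endpoints).
402 = 7 × 57 + 3, so there are 57 full weeks plus 3 extra days.
Each full week contributes one Saturday: 57 so far.
The 3 extra days are Friday, Saturday, Sunday — 1 of them qualifies.
Total: 57 + 1 = 58.

58 Saturdays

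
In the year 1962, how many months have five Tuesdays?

4

A month has five Tuesdays exactly when Tuesday falls within its first (length − 28) days.
Jan: 31 days, starts Mon → 5 of Mon, Tue, Wed ✓
Feb: 28 days, starts Thu → 5 of (none)
Mar: 31 days, starts Thu → 5 of Thu, Fri, Sat
Apr: 30 days, starts Sun → 5 of Sun, Mon
May: 31 days, starts Tue → 5 of Tue, Wed, Thu ✓
Jun: 30 days, starts Fri → 5 of Fri, Sat
Jul: 31 days, starts Sun → 5 of Sun, Mon, Tue ✓
Aug: 31 days, starts Wed → 5 of Wed, Thu, Fri
Sep: 30 days, starts Sat → 5 of Sat, Sun
Oct: 31 days, starts Mon → 5 of Mon, Tue, Wed ✓
Nov: 30 days, starts Thu → 5 of Thu, Fri
Dec: 31 days, starts Sat → 5 of Sat, Sun, Mon
Months with five Tuesdays: Jan, May, Jul, Oct.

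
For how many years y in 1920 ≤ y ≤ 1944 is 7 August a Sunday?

4

Day of week of August 7 in each year:
1920: Sat, 1921: Sun ✓, 1922: Mon, 1923: Tue, 1924: Thu, 1925: Fri, 1926: Sat, 1927: Sun ✓, 1928: Tue, 1929: Wed, 1930: Thu, 1931: Fri, 1932: Sun ✓, 1933: Mon, 1934: Tue, 1935: Wed, 1936: Fri, 1937: Sat, 1938: Sun ✓, 1939: Mon, 1940: Wed, 1941: Thu, 1942: Fri, 1943: Sat, 1944: Mon
Sundays: 1921, 1927, 1932, 1938.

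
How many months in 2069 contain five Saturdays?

A month has five Saturdays exactly when Saturday falls within its first (length − 28) days.
Jan: 31 days, starts Tue → 5 of Tue, Wed, Thu
Feb: 28 days, starts Fri → 5 of (none)
Mar: 31 days, starts Fri → 5 of Fri, Sat, Sun ✓
Apr: 30 days, starts Mon → 5 of Mon, Tue
May: 31 days, starts Wed → 5 of Wed, Thu, Fri
Jun: 30 days, starts Sat → 5 of Sat, Sun ✓
Jul: 31 days, starts Mon → 5 of Mon, Tue, Wed
Aug: 31 days, starts Thu → 5 of Thu, Fri, Sat ✓
Sep: 30 days, starts Sun → 5 of Sun, Mon
Oct: 31 days, starts Tue → 5 of Tue, Wed, Thu
Nov: 30 days, starts Fri → 5 of Fri, Sat ✓
Dec: 31 days, starts Sun → 5 of Sun, Mon, Tue
Months with five Saturdays: Mar, Jun, Aug, Nov.

4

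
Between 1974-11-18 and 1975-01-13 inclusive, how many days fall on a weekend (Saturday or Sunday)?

16

1974-11-18 is a Monday.
That's 57 days from start to end, counting both.
57 = 7 × 8 + 1, so there are 8 full weeks plus 1 extra day.
Each full week contributes 2 weekend days (Sat, Sun): 8 × 2 = 16.
The 1 extra day is Monday — none qualify.
Total: 16 + 0 = 16.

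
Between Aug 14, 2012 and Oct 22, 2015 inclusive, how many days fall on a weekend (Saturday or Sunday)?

332

Aug 14, 2012 is a Tuesday.
From Aug 14, 2012 to Oct 22, 2015 is 1165 days inclusive.
1165 = 7 × 166 + 3, so there are 166 full weeks plus 3 extra days.
Each full week contributes 2 weekend days (Sat, Sun): 166 × 2 = 332.
The 3 extra days are Tue, Wed, Thu — none qualify.
Total: 332 + 0 = 332.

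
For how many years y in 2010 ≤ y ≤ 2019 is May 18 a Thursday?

1

Day of week of May 18 in each year:
2010: Tue, 2011: Wed, 2012: Fri, 2013: Sat, 2014: Sun, 2015: Mon, 2016: Wed, 2017: Thu ✓, 2018: Fri, 2019: Sat
Thursdays: 2017.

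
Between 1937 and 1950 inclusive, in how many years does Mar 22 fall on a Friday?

Day of week of March 22 in each year:
1937: Mon, 1938: Tue, 1939: Wed, 1940: Fri ✓, 1941: Sat, 1942: Sun, 1943: Mon, 1944: Wed, 1945: Thu, 1946: Fri ✓, 1947: Sat, 1948: Mon, 1949: Tue, 1950: Wed
Fridays: 1940, 1946.

2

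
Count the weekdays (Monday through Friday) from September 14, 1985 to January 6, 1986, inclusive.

September 14, 1985 is a Saturday.
The range spans 115 days (inclusive of both endpoints).
115 = 7 × 16 + 3, so there are 16 full weeks plus 3 extra days.
Each full week contributes 5 weekdays (Mon–Fri): 16 × 5 = 80.
The 3 extra days are Sat, Sun, Mon — 1 of them qualifies.
Total: 80 + 1 = 81.

81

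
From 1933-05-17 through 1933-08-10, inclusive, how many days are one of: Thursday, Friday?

1933-05-17 is a Wednesday.
The range spans 86 days (inclusive of both endpoints).
86 = 7 × 12 + 2, so there are 12 full weeks plus 2 extra days.
Each full week contributes 2 days from the set (Thu, Fri): 12 × 2 = 24.
The 2 extra days are Wednesday, Thursday — 1 of them qualifies.
Total: 24 + 1 = 25.

25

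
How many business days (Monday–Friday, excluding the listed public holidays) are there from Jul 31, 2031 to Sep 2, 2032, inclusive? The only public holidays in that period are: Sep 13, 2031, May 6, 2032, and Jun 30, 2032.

Jul 31, 2031 is a Thursday.
That's 400 days from start to end, counting both.
400 = 7 × 57 + 1, so there are 57 full weeks plus 1 extra day.
Each full week contributes 5 weekdays (Mon–Fri): 57 × 5 = 285.
The 1 extra day is Thu — 1 of them qualifies.
Total: 285 + 1 = 286.
Holidays: Sep 13, 2031 (Sat); May 6, 2032 (Thu); Jun 30, 2032 (Wed).
2 of the 3 holidays fall on weekdays; the rest are weekends and were already excluded.
Business days: 286 − 2 = 284.

284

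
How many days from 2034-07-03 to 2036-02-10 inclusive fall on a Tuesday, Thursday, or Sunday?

252

2034-07-03 is a Monday.
From 2034-07-03 to 2036-02-10 is 588 days inclusive.
588 = 7 × 84, so the span is exactly 84 full weeks.
Each full week contributes 3 days from the set (Tue, Thu, Sun): 84 × 3 = 252.
Total: 252.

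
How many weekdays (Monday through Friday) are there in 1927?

1927-01-01 is a Saturday.
That's 365 days from start to end, counting both.
365 = 7 × 52 + 1, so there are 52 full weeks plus 1 extra day.
Each full week contributes 5 weekdays (Mon–Fri): 52 × 5 = 260.
The 1 extra day is Sat — none qualify.
Total: 260 + 0 = 260.

260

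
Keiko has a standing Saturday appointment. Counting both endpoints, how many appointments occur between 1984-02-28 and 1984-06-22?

16

1984-02-28 is a Tuesday.
From 1984-02-28 to 1984-06-22 is 116 days inclusive.
116 = 7 × 16 + 4, so there are 16 full weeks plus 4 extra days.
Each full week contributes one Saturday: 16 so far.
The 4 extra days are Tuesday, Wednesday, Thursday, Friday — none qualify.
Total: 16 + 0 = 16.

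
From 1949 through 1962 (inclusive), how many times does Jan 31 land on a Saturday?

Day of week of January 31 in each year:
1949: Mon, 1950: Tue, 1951: Wed, 1952: Thu, 1953: Sat ✓, 1954: Sun, 1955: Mon, 1956: Tue, 1957: Thu, 1958: Fri, 1959: Sat ✓, 1960: Sun, 1961: Tue, 1962: Wed
Saturdays: 1953, 1959.

2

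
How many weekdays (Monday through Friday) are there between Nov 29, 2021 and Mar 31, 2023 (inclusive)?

350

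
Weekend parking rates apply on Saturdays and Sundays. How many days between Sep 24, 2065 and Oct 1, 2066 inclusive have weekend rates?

106

Sep 24, 2065 is a Thursday.
That's 373 days from start to end, counting both.
373 = 7 × 53 + 2, so there are 53 full weeks plus 2 extra days.
Each full week contributes 2 weekend days (Sat, Sun): 53 × 2 = 106.
The 2 extra days are Thu, Fri — none qualify.
Total: 106 + 0 = 106.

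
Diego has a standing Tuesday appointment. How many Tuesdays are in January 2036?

5

January 1, 2036 is a Tuesday.
That's 31 days from start to end, counting both.
31 = 7 × 4 + 3, so there are 4 full weeks plus 3 extra days.
Each full week contributes one Tuesday: 4 so far.
The 3 extra days are Tuesday, Wednesday, Thursday — 1 of them qualifies.
Total: 4 + 1 = 5.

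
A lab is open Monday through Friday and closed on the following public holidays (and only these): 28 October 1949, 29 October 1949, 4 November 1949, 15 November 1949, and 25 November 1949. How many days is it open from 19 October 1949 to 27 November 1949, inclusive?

19 October 1949 is a Wednesday.
That's 40 days from start to end, counting both.
40 = 7 × 5 + 5, so there are 5 full weeks plus 5 extra days.
Each full week contributes 5 weekdays (Mon–Fri): 5 × 5 = 25.
The 5 extra days are Wednesday, Thursday, Friday, Saturday, Sunday — 3 of them qualify.
Total: 25 + 3 = 28.
Holidays: 28 October 1949 (Fri); 29 October 1949 (Sat); 4 November 1949 (Fri); 15 November 1949 (Tue); 25 November 1949 (Fri).
4 of the 5 holidays fall on weekdays; the rest are weekends and were already excluded.
Business days: 28 − 4 = 24.

24 working days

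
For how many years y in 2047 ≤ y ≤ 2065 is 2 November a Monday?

Day of week of November 2 in each year:
2047: Sat, 2048: Mon ✓, 2049: Tue, 2050: Wed, 2051: Thu, 2052: Sat, 2053: Sun, 2054: Mon ✓, 2055: Tue, 2056: Thu, 2057: Fri, 2058: Sat, 2059: Sun, 2060: Tue, 2061: Wed, 2062: Thu, 2063: Fri, 2064: Sun, 2065: Mon ✓
Mondays: 2048, 2054, 2065.

3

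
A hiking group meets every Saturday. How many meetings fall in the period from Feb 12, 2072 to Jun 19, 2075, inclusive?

175

Feb 12, 2072 is a Friday.
The range spans 1224 days (inclusive of both endpoints).
1224 = 7 × 174 + 6, so there are 174 full weeks plus 6 extra days.
Each full week contributes one Saturday: 174 so far.
The 6 extra days are Fri, Sat, Sun, Mon, Tue, Wed — 1 of them qualifies.
Total: 174 + 1 = 175.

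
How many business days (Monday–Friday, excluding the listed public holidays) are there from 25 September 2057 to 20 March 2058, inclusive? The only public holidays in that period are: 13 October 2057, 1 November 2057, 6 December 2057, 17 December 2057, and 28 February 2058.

123 business days

25 September 2057 is a Tuesday.
That's 177 days from start to end, counting both.
177 = 7 × 25 + 2, so there are 25 full weeks plus 2 extra days.
Each full week contributes 5 weekdays (Mon–Fri): 25 × 5 = 125.
The 2 extra days are Tue, Wed — 2 of them qualify.
Total: 125 + 2 = 127.
Holidays: 13 October 2057 (Sat); 1 November 2057 (Thu); 6 December 2057 (Thu); 17 December 2057 (Mon); 28 February 2058 (Thu).
4 of the 5 holidays fall on weekdays; the rest are weekends and were already excluded.
Business days: 127 − 4 = 123.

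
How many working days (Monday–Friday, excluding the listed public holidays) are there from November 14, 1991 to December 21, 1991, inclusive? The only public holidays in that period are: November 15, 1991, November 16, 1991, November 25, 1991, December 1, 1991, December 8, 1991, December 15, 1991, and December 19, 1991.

24

November 14, 1991 is a Thursday.
The range spans 38 days (inclusive of both endpoints).
38 = 7 × 5 + 3, so there are 5 full weeks plus 3 extra days.
Each full week contributes 5 weekdays (Mon–Fri): 5 × 5 = 25.
The 3 extra days are Thursday, Friday, Saturday — 2 of them qualify.
Total: 25 + 2 = 27.
Holidays: November 15, 1991 (Fri); November 16, 1991 (Sat); November 25, 1991 (Mon); December 1, 1991 (Sun); December 8, 1991 (Sun); December 15, 1991 (Sun); December 19, 1991 (Thu).
3 of the 7 holidays fall on weekdays; the rest are weekends and were already excluded.
Business days: 27 − 3 = 24.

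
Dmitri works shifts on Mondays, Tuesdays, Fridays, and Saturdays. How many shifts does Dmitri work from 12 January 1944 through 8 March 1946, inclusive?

449

12 January 1944 is a Wednesday.
That's 787 days from start to end, counting both.
787 = 7 × 112 + 3, so there are 112 full weeks plus 3 extra days.
Each full week contributes 4 days from the set (Mon, Tue, Fri, Sat): 112 × 4 = 448.
The 3 extra days are Wed, Thu, Fri — 1 of them qualifies.
Total: 448 + 1 = 449.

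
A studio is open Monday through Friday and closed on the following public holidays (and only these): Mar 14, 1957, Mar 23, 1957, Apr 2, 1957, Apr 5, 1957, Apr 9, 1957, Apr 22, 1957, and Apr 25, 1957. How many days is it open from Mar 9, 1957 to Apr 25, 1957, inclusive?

28 working days

Mar 9, 1957 is a Saturday.
From Mar 9, 1957 to Apr 25, 1957 is 48 days inclusive.
48 = 7 × 6 + 6, so there are 6 full weeks plus 6 extra days.
Each full week contributes 5 weekdays (Mon–Fri): 6 × 5 = 30.
The 6 extra days are Sat, Sun, Mon, Tue, Wed, Thu — 4 of them qualify.
Total: 30 + 4 = 34.
Holidays: Mar 14, 1957 (Thu); Mar 23, 1957 (Sat); Apr 2, 1957 (Tue); Apr 5, 1957 (Fri); Apr 9, 1957 (Tue); Apr 22, 1957 (Mon); Apr 25, 1957 (Thu).
6 of the 7 holidays fall on weekdays; the rest are weekends and were already excluded.
Business days: 34 − 6 = 28.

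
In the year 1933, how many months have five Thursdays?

A month has five Thursdays exactly when Thursday falls within its first (length − 28) days.
Jan: 31 days, starts Sun → 5 of Sun, Mon, Tue
Feb: 28 days, starts Wed → 5 of (none)
Mar: 31 days, starts Wed → 5 of Wed, Thu, Fri ✓
Apr: 30 days, starts Sat → 5 of Sat, Sun
May: 31 days, starts Mon → 5 of Mon, Tue, Wed
Jun: 30 days, starts Thu → 5 of Thu, Fri ✓
Jul: 31 days, starts Sat → 5 of Sat, Sun, Mon
Aug: 31 days, starts Tue → 5 of Tue, Wed, Thu ✓
Sep: 30 days, starts Fri → 5 of Fri, Sat
Oct: 31 days, starts Sun → 5 of Sun, Mon, Tue
Nov: 30 days, starts Wed → 5 of Wed, Thu ✓
Dec: 31 days, starts Fri → 5 of Fri, Sat, Sun
Months with five Thursdays: Mar, Jun, Aug, Nov.

4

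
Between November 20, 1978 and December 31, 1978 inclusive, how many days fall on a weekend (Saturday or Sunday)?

November 20, 1978 is a Monday.
From November 20, 1978 to December 31, 1978 is 42 days inclusive.
42 = 7 × 6, so the span is exactly 6 full weeks.
Each full week contributes 2 weekend days (Sat, Sun): 6 × 2 = 12.

12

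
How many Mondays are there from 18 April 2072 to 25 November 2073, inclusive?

84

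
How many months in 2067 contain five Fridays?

4

A month has five Fridays exactly when Friday falls within its first (length − 28) days.
Jan: 31 days, starts Sat → 5 of Sat, Sun, Mon
Feb: 28 days, starts Tue → 5 of (none)
Mar: 31 days, starts Tue → 5 of Tue, Wed, Thu
Apr: 30 days, starts Fri → 5 of Fri, Sat ✓
May: 31 days, starts Sun → 5 of Sun, Mon, Tue
Jun: 30 days, starts Wed → 5 of Wed, Thu
Jul: 31 days, starts Fri → 5 of Fri, Sat, Sun ✓
Aug: 31 days, starts Mon → 5 of Mon, Tue, Wed
Sep: 30 days, starts Thu → 5 of Thu, Fri ✓
Oct: 31 days, starts Sat → 5 of Sat, Sun, Mon
Nov: 30 days, starts Tue → 5 of Tue, Wed
Dec: 31 days, starts Thu → 5 of Thu, Fri, Sat ✓
Months with five Fridays: Apr, Jul, Sep, Dec.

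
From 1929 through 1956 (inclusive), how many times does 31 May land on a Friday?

Day of week of May 31 in each year:
1929: Fri ✓, 1930: Sat, 1931: Sun, 1932: Tue, 1933: Wed, 1934: Thu, 1935: Fri ✓, 1936: Sun, 1937: Mon, 1938: Tue, 1939: Wed, 1940: Fri ✓, 1941: Sat, 1942: Sun, 1943: Mon, 1944: Wed, 1945: Thu, 1946: Fri ✓, 1947: Sat, 1948: Mon, 1949: Tue, 1950: Wed, 1951: Thu, 1952: Sat, 1953: Sun, 1954: Mon, 1955: Tue, 1956: Thu
Fridays: 1929, 1935, 1940, 1946.

4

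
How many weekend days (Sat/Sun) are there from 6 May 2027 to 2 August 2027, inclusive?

6 May 2027 is a Thursday.
The range spans 89 days (inclusive of both endpoints).
89 = 7 × 12 + 5, so there are 12 full weeks plus 5 extra days.
Each full week contributes 2 weekend days (Sat, Sun): 12 × 2 = 24.
The 5 extra days are Thu, Fri, Sat, Sun, Mon — 2 of them qualify.
Total: 24 + 2 = 26.

26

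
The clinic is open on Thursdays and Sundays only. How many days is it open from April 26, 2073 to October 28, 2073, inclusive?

53

April 26, 2073 is a Wednesday.
From April 26, 2073 to October 28, 2073 is 186 days inclusive.
186 = 7 × 26 + 4, so there are 26 full weeks plus 4 extra days.
Each full week contributes 2 days from the set (Thu, Sun): 26 × 2 = 52.
The 4 extra days are Wednesday, Thursday, Friday, Saturday — 1 of them qualifies.
Total: 52 + 1 = 53.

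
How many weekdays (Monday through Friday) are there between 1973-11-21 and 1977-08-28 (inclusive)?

983

1973-11-21 is a Wednesday.
The range spans 1377 days (inclusive of both endpoints).
1377 = 7 × 196 + 5, so there are 196 full weeks plus 5 extra days.
Each full week contributes 5 weekdays (Mon–Fri): 196 × 5 = 980.
The 5 extra days are Wednesday, Thursday, Friday, Saturday, Sunday — 3 of them qualify.
Total: 980 + 3 = 983.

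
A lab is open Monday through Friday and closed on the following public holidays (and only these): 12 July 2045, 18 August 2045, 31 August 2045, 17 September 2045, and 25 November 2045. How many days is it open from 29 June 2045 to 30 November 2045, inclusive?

29 June 2045 is a Thursday.
From 29 June 2045 to 30 November 2045 is 155 days inclusive.
155 = 7 × 22 + 1, so there are 22 full weeks plus 1 extra day.
Each full week contributes 5 weekdays (Mon–Fri): 22 × 5 = 110.
The 1 extra day is Thu — 1 of them qualifies.
Total: 110 + 1 = 111.
Holidays: 12 July 2045 (Wed); 18 August 2045 (Fri); 31 August 2045 (Thu); 17 September 2045 (Sun); 25 November 2045 (Sat).
3 of the 5 holidays fall on weekdays; the rest are weekends and were already excluded.
Business days: 111 − 3 = 108.

108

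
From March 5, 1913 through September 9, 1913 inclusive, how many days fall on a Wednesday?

27 Wednesdays

March 5, 1913 is a Wednesday.
The range spans 189 days (inclusive of both endpoints).
189 = 7 × 27, so the span is exactly 27 full weeks.
Each full week contributes one Wednesday: 27 so far.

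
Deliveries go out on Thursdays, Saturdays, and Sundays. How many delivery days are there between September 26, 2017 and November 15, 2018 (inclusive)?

September 26, 2017 is a Tuesday.
That's 416 days from start to end, counting both.
416 = 7 × 59 + 3, so there are 59 full weeks plus 3 extra days.
Each full week contributes 3 days from the set (Thu, Sat, Sun): 59 × 3 = 177.
The 3 extra days are Tuesday, Wednesday, Thursday — 1 of them qualifies.
Total: 177 + 1 = 178.

178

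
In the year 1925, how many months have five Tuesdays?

A month has five Tuesdays exactly when Tuesday falls within its first (length − 28) days.
Jan: 31 days, starts Thu → 5 of Thu, Fri, Sat
Feb: 28 days, starts Sun → 5 of (none)
Mar: 31 days, starts Sun → 5 of Sun, Mon, Tue ✓
Apr: 30 days, starts Wed → 5 of Wed, Thu
May: 31 days, starts Fri → 5 of Fri, Sat, Sun
Jun: 30 days, starts Mon → 5 of Mon, Tue ✓
Jul: 31 days, starts Wed → 5 of Wed, Thu, Fri
Aug: 31 days, starts Sat → 5 of Sat, Sun, Mon
Sep: 30 days, starts Tue → 5 of Tue, Wed ✓
Oct: 31 days, starts Thu → 5 of Thu, Fri, Sat
Nov: 30 days, starts Sun → 5 of Sun, Mon
Dec: 31 days, starts Tue → 5 of Tue, Wed, Thu ✓
Months with five Tuesdays: Mar, Jun, Sep, Dec.

4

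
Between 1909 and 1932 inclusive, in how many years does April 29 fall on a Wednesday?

Day of week of April 29 in each year:
1909: Thu, 1910: Fri, 1911: Sat, 1912: Mon, 1913: Tue, 1914: Wed ✓, 1915: Thu, 1916: Sat, 1917: Sun, 1918: Mon, 1919: Tue, 1920: Thu, 1921: Fri, 1922: Sat, 1923: Sun, 1924: Tue, 1925: Wed ✓, 1926: Thu, 1927: Fri, 1928: Sun, 1929: Mon, 1930: Tue, 1931: Wed ✓, 1932: Fri
Wednesdays: 1914, 1925, 1931.

3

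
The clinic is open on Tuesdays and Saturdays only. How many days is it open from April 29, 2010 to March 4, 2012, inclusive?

193

April 29, 2010 is a Thursday.
The range spans 676 days (inclusive of both endpoints).
676 = 7 × 96 + 4, so there are 96 full weeks plus 4 extra days.
Each full week contributes 2 days from the set (Tue, Sat): 96 × 2 = 192.
The 4 extra days are Thursday, Friday, Saturday, Sunday — 1 of them qualifies.
Total: 192 + 1 = 193.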